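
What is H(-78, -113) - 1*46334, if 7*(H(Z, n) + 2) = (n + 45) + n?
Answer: -324533/7 ≈ -46362.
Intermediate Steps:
H(Z, n) = 31/7 + 2*n/7 (H(Z, n) = -2 + ((n + 45) + n)/7 = -2 + ((45 + n) + n)/7 = -2 + (45 + 2*n)/7 = -2 + (45/7 + 2*n/7) = 31/7 + 2*n/7)
H(-78, -113) - 1*46334 = (31/7 + (2/7)*(-113)) - 1*46334 = (31/7 - 226/7) - 46334 = -195/7 - 46334 = -324533/7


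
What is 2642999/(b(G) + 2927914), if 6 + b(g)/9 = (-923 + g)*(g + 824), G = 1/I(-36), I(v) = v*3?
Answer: -3425326704/5076561275 ≈ -0.67473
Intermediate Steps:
I(v) = 3*v
G = -1/108 (G = 1/(3*(-36)) = 1/(-108) = -1/108 ≈ -0.0092593)
b(g) = -54 + 9*(-923 + g)*(824 + g) (b(g) = -54 + 9*((-923 + g)*(g + 824)) = -54 + 9*((-923 + g)*(824 + g)) = -54 + 9*(-923 + g)*(824 + g))
2642999/(b(G) + 2927914) = 2642999/((-6845022 - 891*(-1/108) + 9*(-1/108)²) + 2927914) = 2642999/((-6845022 + 33/4 + 9*(1/11664)) + 2927914) = 2642999/((-6845022 + 33/4 + 1/1296) + 2927914) = 2642999/(-8871137819/1296 + 2927914) = 2642999/(-5076561275/1296) = 2642999*(-1296/5076561275) = -3425326704/5076561275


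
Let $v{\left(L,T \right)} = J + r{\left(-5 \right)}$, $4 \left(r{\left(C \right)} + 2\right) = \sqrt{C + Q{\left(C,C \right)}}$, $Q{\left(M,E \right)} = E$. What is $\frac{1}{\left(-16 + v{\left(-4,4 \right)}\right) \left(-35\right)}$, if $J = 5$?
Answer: $\frac{104}{47495} + \frac{2 i \sqrt{10}}{47495} \approx 0.0021897 + 0.00013316 i$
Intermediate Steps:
$r{\left(C \right)} = -2 + \frac{\sqrt{2} \sqrt{C}}{4}$ ($r{\left(C \right)} = -2 + \frac{\sqrt{C + C}}{4} = -2 + \frac{\sqrt{2 C}}{4} = -2 + \frac{\sqrt{2} \sqrt{C}}{4}$)
$v{\left(L,T \right)} = 3 + \frac{i \sqrt{10}}{4}$ ($v{\left(L,T \right)} = 5 - \left(2 - \frac{\sqrt{2} \sqrt{-5}}{4}\right) = 5 - \left(2 - \frac{\sqrt{2} i \sqrt{5}}{4}\right) = 5 - \left(2 - \frac{i \sqrt{10}}{4}\right) = 3 + \frac{i \sqrt{10}}{4}$)
$\frac{1}{\left(-16 + v{\left(-4,4 \right)}\right) \left(-35\right)} = \frac{1}{\left(-16 + \left(3 + \frac{i \sqrt{10}}{4}\right)\right) \left(-35\right)} = \frac{1}{\left(-13 + \frac{i \sqrt{10}}{4}\right) \left(-35\right)} = \frac{1}{455 - \frac{35 i \sqrt{10}}{4}}$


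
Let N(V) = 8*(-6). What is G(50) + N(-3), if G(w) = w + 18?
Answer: 20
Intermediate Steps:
N(V) = -48
G(w) = 18 + w
G(50) + N(-3) = (18 + 50) - 48 = 68 - 48 = 20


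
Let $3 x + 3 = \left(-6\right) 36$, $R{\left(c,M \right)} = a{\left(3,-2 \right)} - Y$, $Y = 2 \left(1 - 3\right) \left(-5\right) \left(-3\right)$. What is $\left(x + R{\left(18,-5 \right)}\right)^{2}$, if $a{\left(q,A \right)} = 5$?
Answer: $64$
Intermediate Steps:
$Y = -60$ ($Y = 2 \left(\left(-2\right) \left(-5\right)\right) \left(-3\right) = 2 \cdot 10 \left(-3\right) = 20 \left(-3\right) = -60$)
$R{\left(c,M \right)} = 65$ ($R{\left(c,M \right)} = 5 - -60 = 5 + 60 = 65$)
$x = -73$ ($x = -1 + \frac{\left(-6\right) 36}{3} = -1 + \frac{1}{3} \left(-216\right) = -1 - 72 = -73$)
$\left(x + R{\left(18,-5 \right)}\right)^{2} = \left(-73 + 65\right)^{2} = \left(-8\right)^{2} = 64$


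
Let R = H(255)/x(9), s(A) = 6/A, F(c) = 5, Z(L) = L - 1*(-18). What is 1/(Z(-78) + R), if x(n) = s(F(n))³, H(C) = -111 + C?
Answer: 3/70 ≈ 0.042857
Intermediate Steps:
Z(L) = 18 + L (Z(L) = L + 18 = 18 + L)
x(n) = 216/125 (x(n) = (6/5)³ = 216/125)
R = 250/3 (R = (-111 + 255)/(216/125) = 144*(125/216) = 250/3 ≈ 83.333)
1/(Z(-78) + R) = 1/((18 - 78) + 250/3) = 1/(-60 + 250/3) = 1/(70/3) = 3/70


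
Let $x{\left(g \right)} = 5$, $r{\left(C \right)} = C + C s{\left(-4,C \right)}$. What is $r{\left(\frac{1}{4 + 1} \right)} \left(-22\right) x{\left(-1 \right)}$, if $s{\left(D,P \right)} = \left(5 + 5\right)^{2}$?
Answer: $-2222$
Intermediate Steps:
$s{\left(D,P \right)} = 100$ ($s{\left(D,P \right)} = 10^{2} = 100$)
$r{\left(C \right)} = 101 C$ ($r{\left(C \right)} = C + C 100 = C + 100 C = 101 C$)
$r{\left(\frac{1}{4 + 1} \right)} \left(-22\right) x{\left(-1 \right)} = \frac{101}{4 + 1} \left(-22\right) 5 = \frac{101}{5} \left(-22\right) 5 = \left(- \frac{2222}{5}\right) 5 = -2222$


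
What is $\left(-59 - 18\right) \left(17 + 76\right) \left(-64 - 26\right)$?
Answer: $644490$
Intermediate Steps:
$\left(-59 - 18\right) \left(17 + 76\right) \left(-64 - 26\right) = \left(-77\right) 93 \left(-90\right) = \left(-7161\right) \left(-90\right) = 644490$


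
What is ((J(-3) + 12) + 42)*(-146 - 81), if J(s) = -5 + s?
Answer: -10442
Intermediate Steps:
((J(-3) + 12) + 42)*(-146 - 81) = (((-5 - 3) + 12) + 42)*(-146 - 81) = ((-8 + 12) + 42)*(-227) = (4 + 42)*(-227) = 46*(-227) = -10442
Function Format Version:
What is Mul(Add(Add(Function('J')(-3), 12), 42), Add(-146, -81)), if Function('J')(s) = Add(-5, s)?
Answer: -10442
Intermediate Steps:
Mul(Add(Add(Function('J')(-3), 12), 42), Add(-146, -81)) = Mul(Add(Add(Add(-5, -3), 12), 42), Add(-146, -81)) = Mul(Add(Add(-8, 12), 42), -227) = Mul(Add(4, 42), -227) = Mul(46, -227) = -10442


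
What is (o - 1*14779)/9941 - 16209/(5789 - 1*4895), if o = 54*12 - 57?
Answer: -57939247/2962418 ≈ -19.558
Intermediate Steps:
o = 591 (o = 648 - 57 = 591)
(o - 1*14779)/9941 - 16209/(5789 - 1*4895) = (591 - 1*14779)/9941 - 16209/(5789 - 1*4895) = (591 - 14779)*(1/9941) - 16209/(5789 - 4895) = -14188*1/9941 - 16209/894 = -14188/9941 - 16209*1/894 = -14188/9941 - 5403/298 = -57939247/2962418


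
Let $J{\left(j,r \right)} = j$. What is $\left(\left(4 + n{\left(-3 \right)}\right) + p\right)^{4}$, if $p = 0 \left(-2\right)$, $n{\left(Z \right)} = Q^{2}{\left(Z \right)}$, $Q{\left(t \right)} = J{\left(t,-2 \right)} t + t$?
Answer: $2560000$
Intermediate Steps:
$Q{\left(t \right)} = t + t^{2}$ ($Q{\left(t \right)} = t t + t = t^{2} + t = t + t^{2}$)
$n{\left(Z \right)} = Z^{2} \left(1 + Z\right)^{2}$ ($n{\left(Z \right)} = \left(Z \left(1 + Z\right)\right)^{2} = Z^{2} \left(1 + Z\right)^{2}$)
$p = 0$
$\left(\left(4 + n{\left(-3 \right)}\right) + p\right)^{4} = \left(\left(4 + \left(-3\right)^{2} \left(1 - 3\right)^{2}\right) + 0\right)^{4} = \left(\left(4 + 9 \left(-2\right)^{2}\right) + 0\right)^{4} = \left(\left(4 + 9 \cdot 4\right) + 0\right)^{4} = \left(\left(4 + 36\right) + 0\right)^{4} = \left(40 + 0\right)^{4} = 40^{4} = 2560000$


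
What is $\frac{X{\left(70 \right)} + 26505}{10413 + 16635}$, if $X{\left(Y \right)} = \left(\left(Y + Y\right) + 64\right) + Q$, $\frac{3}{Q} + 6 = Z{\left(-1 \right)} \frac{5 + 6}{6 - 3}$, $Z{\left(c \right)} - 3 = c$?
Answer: $\frac{35615}{36064} \approx 0.98755$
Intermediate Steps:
$Z{\left(c \right)} = 3 + c$
$Q = \frac{9}{4}$ ($Q = \frac{3}{-6 + \left(3 - 1\right) \frac{5 + 6}{6 - 3}} = \frac{3}{-6 + 2 \cdot \frac{11}{3}} = \frac{3}{-6 + \frac{22}{3}} = \frac{3}{\frac{4}{3}} = 3 \cdot \frac{3}{4} = \frac{9}{4} \approx 2.25$)
$X{\left(Y \right)} = \frac{265}{4} + 2 Y$ ($X{\left(Y \right)} = \left(\left(Y + Y\right) + 64\right) + \frac{9}{4} = \left(2 Y + 64\right) + \frac{9}{4} = \left(64 + 2 Y\right) + \frac{9}{4} = \frac{265}{4} + 2 Y$)
$\frac{X{\left(70 \right)} + 26505}{10413 + 16635} = \frac{\left(\frac{265}{4} + 2 \cdot 70\right) + 26505}{10413 + 16635} = \frac{\left(\frac{265}{4} + 140\right) + 26505}{27048} = \left(\frac{825}{4} + 26505\right) \frac{1}{27048} = \frac{106845}{4} \cdot \frac{1}{27048} = \frac{35615}{36064}$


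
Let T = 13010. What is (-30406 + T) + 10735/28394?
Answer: -493931289/28394 ≈ -17396.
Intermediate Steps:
(-30406 + T) + 10735/28394 = (-30406 + 13010) + 10735/28394 = -17396 + 10735*(1/28394) = -17396 + 10735/28394 = -493931289/28394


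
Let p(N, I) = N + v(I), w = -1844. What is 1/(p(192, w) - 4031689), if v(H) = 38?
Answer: -1/4031459 ≈ -2.4805e-7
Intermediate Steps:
p(N, I) = 38 + N (p(N, I) = N + 38 = 38 + N)
1/(p(192, w) - 4031689) = 1/((38 + 192) - 4031689) = 1/(230 - 4031689) = 1/(-4031459) = -1/4031459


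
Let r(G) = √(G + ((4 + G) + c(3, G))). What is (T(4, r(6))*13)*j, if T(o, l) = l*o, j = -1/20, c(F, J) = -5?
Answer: -13*√11/5 ≈ -8.6232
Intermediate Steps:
j = -1/20 (j = -1*1/20 = -1/20 ≈ -0.050000)
r(G) = √(-1 + 2*G) (r(G) = √(G + ((4 + G) - 5)) = √(G + (-1 + G)) = √(-1 + 2*G))
(T(4, r(6))*13)*j = ((√(-1 + 2*6)*4)*13)*(-1/20) = ((√(-1 + 12)*4)*13)*(-1/20) = ((√11*4)*13)*(-1/20) = ((4*√11)*13)*(-1/20) = (52*√11)*(-1/20) = -13*√11/5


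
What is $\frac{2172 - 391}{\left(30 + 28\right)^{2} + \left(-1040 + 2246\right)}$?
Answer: $\frac{1781}{4570} \approx 0.38972$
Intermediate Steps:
$\frac{2172 - 391}{\left(30 + 28\right)^{2} + \left(-1040 + 2246\right)} = \frac{1781}{58^{2} + 1206} = \frac{1781}{3364 + 1206} = \frac{1781}{4570}$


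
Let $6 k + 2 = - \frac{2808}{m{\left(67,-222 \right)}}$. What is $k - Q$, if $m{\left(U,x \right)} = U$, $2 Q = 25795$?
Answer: $- \frac{5187737}{402} \approx -12905.0$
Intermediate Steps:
$Q = \frac{25795}{2}$ ($Q = \frac{1}{2} \cdot 25795 = \frac{25795}{2} \approx 12898.0$)
$k = - \frac{1471}{201}$ ($k = - \frac{1}{3} + \frac{\left(-2808\right) \frac{1}{67}}{6} = - \frac{1}{3} + \frac{1}{6} \left(- \frac{2808}{67}\right) = - \frac{1}{3} - \frac{468}{67} = - \frac{1471}{201} \approx -7.3184$)
$k - Q = - \frac{1471}{201} - \frac{25795}{2} = - \frac{5187737}{402}$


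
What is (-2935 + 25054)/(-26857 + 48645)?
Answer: 22119/21788 ≈ 1.0152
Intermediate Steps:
(-2935 + 25054)/(-26857 + 48645) = 22119/21788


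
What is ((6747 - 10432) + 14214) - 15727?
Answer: -5198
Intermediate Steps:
((6747 - 10432) + 14214) - 15727 = (-3685 + 14214) - 15727 = 10529 - 15727 = -5198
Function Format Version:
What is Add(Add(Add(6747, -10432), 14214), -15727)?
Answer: -5198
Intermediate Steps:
Add(Add(Add(6747, -10432), 14214), -15727) = Add(Add(-3685, 14214), -15727) = Add(10529, -15727) = -5198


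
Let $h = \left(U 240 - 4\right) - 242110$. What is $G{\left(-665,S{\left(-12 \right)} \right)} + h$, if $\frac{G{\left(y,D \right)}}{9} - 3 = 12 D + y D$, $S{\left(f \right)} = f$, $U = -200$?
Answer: $-219563$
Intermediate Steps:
$G{\left(y,D \right)} = 27 + 108 D + 9 D y$ ($G{\left(y,D \right)} = 27 + 9 \left(12 D + y D\right) = 27 + 9 \left(12 D + D y\right) = 27 + \left(108 D + 9 D y\right) = 27 + 108 D + 9 D y$)
$h = -290114$ ($h = \left(\left(-200\right) 240 - 4\right) - 242110 = \left(-48000 - 4\right) - 242110 = -48004 - 242110 = -290114$)
$G{\left(-665,S{\left(-12 \right)} \right)} + h = \left(27 + 108 \left(-12\right) + 9 \left(-12\right) \left(-665\right)\right) - 290114 = \left(27 - 1296 + 71820\right) - 290114 = 70551 - 290114 = -219563$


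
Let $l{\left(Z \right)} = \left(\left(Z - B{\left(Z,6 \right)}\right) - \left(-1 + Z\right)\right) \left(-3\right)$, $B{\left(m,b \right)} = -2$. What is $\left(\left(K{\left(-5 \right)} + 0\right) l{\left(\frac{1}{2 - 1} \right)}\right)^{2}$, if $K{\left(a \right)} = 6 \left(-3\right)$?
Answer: $26244$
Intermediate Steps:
$K{\left(a \right)} = -18$
$l{\left(Z \right)} = -9$ ($l{\left(Z \right)} = \left(\left(Z - -2\right) - \left(-1 + Z\right)\right) \left(-3\right) = \left(\left(Z + 2\right) - \left(-1 + Z\right)\right) \left(-3\right) = \left(\left(2 + Z\right) - \left(-1 + Z\right)\right) \left(-3\right) = 3 \left(-3\right) = -9$)
$\left(\left(K{\left(-5 \right)} + 0\right) l{\left(\frac{1}{2 - 1} \right)}\right)^{2} = \left(\left(-18 + 0\right) \left(-9\right)\right)^{2} = \left(\left(-18\right) \left(-9\right)\right)^{2} = 162^{2} = 26244$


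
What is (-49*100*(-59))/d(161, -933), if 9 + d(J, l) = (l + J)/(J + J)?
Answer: -9309020/367 ≈ -25365.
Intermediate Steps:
d(J, l) = -9 + (J + l)/(2*J) (d(J, l) = -9 + (l + J)/(J + J) = -9 + (J + l)/((2*J)) = -9 + (J + l)*(1/(2*J)) = -9 + (J + l)/(2*J))
(-49*100*(-59))/d(161, -933) = (-49*100*(-59))/(((½)*(-933 - 17*161)/161)) = (-4900*(-59))/(((½)*(1/161)*(-933 - 2737))) = 289100/(((½)*(1/161)*(-3670))) = 289100/(-1835/161) = 289100*(-161/1835) = -9309020/367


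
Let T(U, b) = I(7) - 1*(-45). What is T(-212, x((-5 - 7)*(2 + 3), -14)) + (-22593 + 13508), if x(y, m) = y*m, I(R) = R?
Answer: -9033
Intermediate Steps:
x(y, m) = m*y
T(U, b) = 52 (T(U, b) = 7 - 1*(-45) = 7 + 45 = 52)
T(-212, x((-5 - 7)*(2 + 3), -14)) + (-22593 + 13508) = 52 + (-22593 + 13508) = 52 - 9085 = -9033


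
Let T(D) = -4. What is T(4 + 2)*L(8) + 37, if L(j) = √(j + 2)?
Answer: 37 - 4*√10 ≈ 24.351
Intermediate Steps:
L(j) = √(2 + j)
T(4 + 2)*L(8) + 37 = -4*√(2 + 8) + 37 = -4*√10 + 37 = 37 - 4*√10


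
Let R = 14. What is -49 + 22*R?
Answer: 259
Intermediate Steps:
-49 + 22*R = -49 + 22*14 = -49 + 308 = 259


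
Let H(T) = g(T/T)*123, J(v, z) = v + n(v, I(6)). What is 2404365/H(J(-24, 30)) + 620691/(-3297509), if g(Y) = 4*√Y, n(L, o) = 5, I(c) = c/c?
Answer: 2642703282271/540791476 ≈ 4886.7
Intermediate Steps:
I(c) = 1
J(v, z) = 5 + v (J(v, z) = v + 5 = 5 + v)
H(T) = 492 (H(T) = (4*√(T/T))*123 = (4*√1)*123 = (4*1)*123 = 4*123 = 492)
2404365/H(J(-24, 30)) + 620691/(-3297509) = 2404365/492 + 620691/(-3297509) = 2404365*(1/492) + 620691*(-1/3297509) = 801455/164 - 620691/3297509 = 2642703282271/540791476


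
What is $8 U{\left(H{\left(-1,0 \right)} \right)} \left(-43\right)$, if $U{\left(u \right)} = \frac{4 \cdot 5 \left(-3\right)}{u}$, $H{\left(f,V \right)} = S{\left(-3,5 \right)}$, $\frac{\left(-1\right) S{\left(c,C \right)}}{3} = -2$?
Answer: $3440$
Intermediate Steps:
$S{\left(c,C \right)} = 6$ ($S{\left(c,C \right)} = \left(-3\right) \left(-2\right) = 6$)
$H{\left(f,V \right)} = 6$
$U{\left(u \right)} = - \frac{60}{u}$ ($U{\left(u \right)} = \frac{20 \left(-3\right)}{u} = - \frac{60}{u}$)
$8 U{\left(H{\left(-1,0 \right)} \right)} \left(-43\right) = 8 \left(- \frac{60}{6}\right) \left(-43\right) = 8 \left(\left(-60\right) \frac{1}{6}\right) \left(-43\right) = 8 \left(-10\right) \left(-43\right) = \left(-80\right) \left(-43\right) = 3440$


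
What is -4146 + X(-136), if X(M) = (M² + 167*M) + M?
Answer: -8498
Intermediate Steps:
X(M) = M² + 168*M
-4146 + X(-136) = -4146 - 136*(168 - 136) = -4146 - 136*32 = -4146 - 4352 = -8498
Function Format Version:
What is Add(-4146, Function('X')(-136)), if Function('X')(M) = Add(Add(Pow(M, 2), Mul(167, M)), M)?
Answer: -8498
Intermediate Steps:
Function('X')(M) = Add(Pow(M, 2), Mul(168, M))
Add(-4146, Function('X')(-136)) = Add(-4146, Mul(-136, Add(168, -136))) = Add(-4146, Mul(-136, 32)) = Add(-4146, -4352) = -8498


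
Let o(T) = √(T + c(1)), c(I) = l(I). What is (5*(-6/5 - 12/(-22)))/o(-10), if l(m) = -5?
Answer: 12*I*√15/55 ≈ 0.84501*I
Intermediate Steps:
c(I) = -5
o(T) = √(-5 + T) (o(T) = √(T - 5) = √(-5 + T))
(5*(-6/5 - 12/(-22)))/o(-10) = (5*(-6/5 - 12/(-22)))/(√(-5 - 10)) = (5*(-6*⅕ - 12*(-1/22)))/(√(-15)) = (5*(-6/5 + 6/11))/((I*√15)) = (5*(-36/55))*(-I*√15/15) = -(-12)*I*√15/55 = 12*I*√15/55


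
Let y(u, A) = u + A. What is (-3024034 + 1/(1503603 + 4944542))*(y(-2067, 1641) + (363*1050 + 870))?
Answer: -7440857751521804826/6448145 ≈ -1.1540e+12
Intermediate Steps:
y(u, A) = A + u
(-3024034 + 1/(1503603 + 4944542))*(y(-2067, 1641) + (363*1050 + 870)) = (-3024034 + 1/(1503603 + 4944542))*((1641 - 2067) + (363*1050 + 870)) = (-3024034 + 1/6448145)*(-426 + (381150 + 870)) = (-3024034 + 1/6448145)*(-426 + 382020) = -19499409716929/6448145*381594 = -7440857751521804826/6448145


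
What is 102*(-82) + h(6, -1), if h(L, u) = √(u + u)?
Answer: -8364 + I*√2 ≈ -8364.0 + 1.4142*I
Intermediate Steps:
h(L, u) = √2*√u (h(L, u) = √(2*u) = √2*√u)
102*(-82) + h(6, -1) = 102*(-82) + √2*√(-1) = -8364 + √2*I = -8364 + I*√2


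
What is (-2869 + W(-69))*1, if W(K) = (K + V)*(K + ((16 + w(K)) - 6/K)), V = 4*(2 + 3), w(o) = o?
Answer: 71409/23 ≈ 3104.7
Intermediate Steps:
V = 20 (V = 4*5 = 20)
W(K) = (20 + K)*(16 - 6/K + 2*K) (W(K) = (K + 20)*(K + ((16 + K) - 6/K)) = (20 + K)*(K + (16 + K - 6/K)) = (20 + K)*(16 - 6/K + 2*K))
(-2869 + W(-69))*1 = (-2869 + (314 - 120/(-69) + 2*(-69)² + 56*(-69)))*1 = (-2869 + (314 - 120*(-1/69) + 2*4761 - 3864))*1 = (-2869 + (314 + 40/23 + 9522 - 3864))*1 = (-2869 + 137396/23)*1 = (71409/23)*1 = 71409/23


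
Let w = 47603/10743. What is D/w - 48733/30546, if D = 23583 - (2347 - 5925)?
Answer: 8910716533159/1454081238 ≈ 6128.1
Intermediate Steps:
w = 47603/10743 (w = 47603*(1/10743) = 47603/10743 ≈ 4.4311)
D = 27161 (D = 23583 - 1*(-3578) = 23583 + 3578 = 27161)
D/w - 48733/30546 = 27161/(47603/10743) - 48733/30546 = 27161*(10743/47603) - 48733*1/30546 = 291790623/47603 - 48733/30546 = 8910716533159/1454081238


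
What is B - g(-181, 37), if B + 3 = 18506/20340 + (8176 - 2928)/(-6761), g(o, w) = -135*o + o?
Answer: -1667886850717/68759370 ≈ -24257.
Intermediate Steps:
g(o, w) = -134*o
B = -197090737/68759370 (B = -3 + (18506/20340 + (8176 - 2928)/(-6761)) = -3 + (18506*(1/20340) + 5248*(-1/6761)) = -3 + (9253/10170 - 5248/6761) = -3 + 9187373/68759370 = -197090737/68759370 ≈ -2.8664)
B - g(-181, 37) = -197090737/68759370 - (-134)*(-181) = -197090737/68759370 - 1*24254 = -197090737/68759370 - 24254 = -1667886850717/68759370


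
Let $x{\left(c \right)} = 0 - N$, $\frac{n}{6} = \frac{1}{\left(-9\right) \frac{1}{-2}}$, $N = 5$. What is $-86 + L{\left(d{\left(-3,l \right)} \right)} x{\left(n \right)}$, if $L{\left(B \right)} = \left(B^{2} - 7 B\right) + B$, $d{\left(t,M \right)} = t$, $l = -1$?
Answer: $-221$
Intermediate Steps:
$L{\left(B \right)} = B^{2} - 6 B$
$n = \frac{4}{3}$ ($n = \frac{6}{\left(-9\right) \frac{1}{-2}} = \frac{6}{\left(-9\right) \left(- \frac{1}{2}\right)} = \frac{6}{\frac{9}{2}} = 6 \cdot \frac{2}{9} = \frac{4}{3} \approx 1.3333$)
$x{\left(c \right)} = -5$ ($x{\left(c \right)} = 0 - 5 = -5$)
$-86 + L{\left(d{\left(-3,l \right)} \right)} x{\left(n \right)} = -86 + - 3 \left(-6 - 3\right) \left(-5\right) = -86 + \left(-3\right) \left(-9\right) \left(-5\right) = -86 + 27 \left(-5\right) = -86 - 135 = -221$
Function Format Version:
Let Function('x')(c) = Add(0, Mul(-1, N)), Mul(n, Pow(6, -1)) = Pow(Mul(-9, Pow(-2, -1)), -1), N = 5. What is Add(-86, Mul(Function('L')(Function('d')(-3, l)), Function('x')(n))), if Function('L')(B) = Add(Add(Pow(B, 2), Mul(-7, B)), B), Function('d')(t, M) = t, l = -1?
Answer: -221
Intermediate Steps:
Function('L')(B) = Add(Pow(B, 2), Mul(-6, B))
n = Rational(4, 3) (n = Mul(6, Pow(Mul(-9, Pow(-2, -1)), -1)) = Mul(6, Pow(Mul(-9, Rational(-1, 2)), -1)) = Mul(6, Pow(Rational(9, 2), -1)) = Mul(6, Rational(2, 9)) = Rational(4, 3) ≈ 1.3333)
Function('x')(c) = -5 (Function('x')(c) = Add(0, Mul(-1, 5)) = Add(0, -5) = -5)
Add(-86, Mul(Function('L')(Function('d')(-3, l)), Function('x')(n))) = Add(-86, Mul(Mul(-3, Add(-6, -3)), -5)) = Add(-86, Mul(Mul(-3, -9), -5)) = Add(-86, Mul(27, -5)) = Add(-86, -135) = -221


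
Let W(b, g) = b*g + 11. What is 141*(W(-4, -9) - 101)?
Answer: -7614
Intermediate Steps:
W(b, g) = 11 + b*g
141*(W(-4, -9) - 101) = 141*((11 - 4*(-9)) - 101) = 141*((11 + 36) - 101) = 141*(47 - 101) = 141*(-54) = -7614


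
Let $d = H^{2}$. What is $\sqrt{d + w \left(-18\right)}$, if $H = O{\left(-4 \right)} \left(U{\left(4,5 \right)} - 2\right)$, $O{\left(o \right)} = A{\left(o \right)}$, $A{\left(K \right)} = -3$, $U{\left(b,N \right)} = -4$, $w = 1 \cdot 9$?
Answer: $9 \sqrt{2} \approx 12.728$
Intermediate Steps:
$w = 9$
$O{\left(o \right)} = -3$
$H = 18$ ($H = - 3 \left(-4 - 2\right) = \left(-3\right) \left(-6\right) = 18$)
$d = 324$ ($d = 18^{2} = 324$)
$\sqrt{d + w \left(-18\right)} = \sqrt{324 + 9 \left(-18\right)} = \sqrt{324 - 162} = \sqrt{162} = 9 \sqrt{2}$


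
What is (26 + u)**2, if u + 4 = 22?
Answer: 1936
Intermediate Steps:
u = 18 (u = -4 + 22 = 18)
(26 + u)**2 = (26 + 18)**2 = 44**2 = 1936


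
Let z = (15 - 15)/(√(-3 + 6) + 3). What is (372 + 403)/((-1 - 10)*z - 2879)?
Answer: -775/2879 ≈ -0.26919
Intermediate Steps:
z = 0 (z = 0/(√3 + 3) = 0/(3 + √3) = 0)
(372 + 403)/((-1 - 10)*z - 2879) = (372 + 403)/((-1 - 10)*0 - 2879) = 775/(-11*0 - 2879) = 775/(0 - 2879) = 775/(-2879) = 775*(-1/2879) = -775/2879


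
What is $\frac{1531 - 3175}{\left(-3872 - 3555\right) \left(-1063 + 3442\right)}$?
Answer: $\frac{548}{5889611} \approx 9.3045 \cdot 10^{-5}$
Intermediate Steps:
$\frac{1531 - 3175}{\left(-3872 - 3555\right) \left(-1063 + 3442\right)} = - \frac{1644}{\left(-3872 - 3555\right) 2379} = - \frac{1644}{\left(-7427\right) 2379} = - \frac{1644}{-17668833} = \left(-1644\right) \left(- \frac{1}{17668833}\right) = \frac{548}{5889611}$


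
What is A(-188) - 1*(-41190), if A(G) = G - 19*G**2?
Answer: -630534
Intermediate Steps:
A(-188) - 1*(-41190) = -188*(1 - 19*(-188)) - 1*(-41190) = -188*(1 + 3572) + 41190 = -188*3573 + 41190 = -671724 + 41190 = -630534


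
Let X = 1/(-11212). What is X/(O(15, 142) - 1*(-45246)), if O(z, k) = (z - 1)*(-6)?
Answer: -1/506356344 ≈ -1.9749e-9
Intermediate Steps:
O(z, k) = 6 - 6*z (O(z, k) = (-1 + z)*(-6) = 6 - 6*z)
X = -1/11212 ≈ -8.9190e-5
X/(O(15, 142) - 1*(-45246)) = -1/(11212*((6 - 6*15) - 1*(-45246))) = -1/(11212*((6 - 90) + 45246)) = -1/(11212*(-84 + 45246)) = -1/11212/45162 = -1/11212*1/45162 = -1/506356344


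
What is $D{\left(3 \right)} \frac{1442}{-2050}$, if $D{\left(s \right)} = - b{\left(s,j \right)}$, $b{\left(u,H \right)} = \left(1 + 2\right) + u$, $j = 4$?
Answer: $\frac{4326}{1025} \approx 4.2205$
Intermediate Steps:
$b{\left(u,H \right)} = 3 + u$
$D{\left(s \right)} = -3 - s$ ($D{\left(s \right)} = - (3 + s) = -3 - s$)
$D{\left(3 \right)} \frac{1442}{-2050} = \left(-3 - 3\right) \frac{1442}{-2050} = \left(-3 - 3\right) 1442 \left(- \frac{1}{2050}\right) = \left(-6\right) \left(- \frac{721}{1025}\right) = \frac{4326}{1025}$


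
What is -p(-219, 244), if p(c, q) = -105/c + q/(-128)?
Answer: 3333/2336 ≈ 1.4268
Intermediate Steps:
p(c, q) = -105/c - q/128 (p(c, q) = -105/c + q*(-1/128) = -105/c - q/128)
-p(-219, 244) = -(-105/(-219) - 1/128*244) = -(-105*(-1/219) - 61/32) = -(35/73 - 61/32) = -1*(-3333/2336) = 3333/2336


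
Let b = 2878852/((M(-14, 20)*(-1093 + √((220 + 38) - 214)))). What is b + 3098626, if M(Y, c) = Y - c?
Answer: 62929353209028/20308285 + 2878852*√11/20308285 ≈ 3.0987e+6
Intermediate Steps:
b = 2878852/(37162 - 68*√11) (b = 2878852/(((-14 - 1*20)*(-1093 + √((220 + 38) - 214)))) = 2878852/(((-14 - 20)*(-1093 + √(258 - 214)))) = 2878852/((-34*(-1093 + √44))) = 2878852/((-34*(-1093 + 2*√11))) = 2878852/(37162 - 68*√11) ≈ 77.941)
b + 3098626 = (1573292618/20308285 + 2878852*√11/20308285) + 3098626 = 62929353209028/20308285 + 2878852*√11/20308285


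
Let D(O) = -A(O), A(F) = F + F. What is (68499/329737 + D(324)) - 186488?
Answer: -61705594733/329737 ≈ -1.8714e+5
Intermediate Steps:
A(F) = 2*F
D(O) = -2*O
(68499/329737 + D(324)) - 186488 = (68499/329737 - 2*324) - 186488 = (68499*(1/329737) - 648) - 186488 = (68499/329737 - 648) - 186488 = -213601077/329737 - 186488 = -61705594733/329737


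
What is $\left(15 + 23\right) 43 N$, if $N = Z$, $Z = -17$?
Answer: $-27778$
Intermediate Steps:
$N = -17$
$\left(15 + 23\right) 43 N = \left(15 + 23\right) 43 \left(-17\right) = 38 \cdot 43 \left(-17\right) = 1634 \left(-17\right) = -27778$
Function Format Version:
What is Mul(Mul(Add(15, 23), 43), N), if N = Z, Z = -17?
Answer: -27778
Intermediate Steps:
N = -17
Mul(Mul(Add(15, 23), 43), N) = Mul(Mul(Add(15, 23), 43), -17) = Mul(Mul(38, 43), -17) = Mul(1634, -17) = -27778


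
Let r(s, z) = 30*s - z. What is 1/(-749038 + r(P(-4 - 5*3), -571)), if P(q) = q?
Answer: -1/749037 ≈ -1.3350e-6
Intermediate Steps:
r(s, z) = -z + 30*s
1/(-749038 + r(P(-4 - 5*3), -571)) = 1/(-749038 + (-1*(-571) + 30*(-4 - 5*3))) = 1/(-749038 + (571 + 30*(-4 - 15))) = 1/(-749038 + (571 + 30*(-19))) = 1/(-749038 + (571 - 570)) = 1/(-749038 + 1) = 1/(-749037) = -1/749037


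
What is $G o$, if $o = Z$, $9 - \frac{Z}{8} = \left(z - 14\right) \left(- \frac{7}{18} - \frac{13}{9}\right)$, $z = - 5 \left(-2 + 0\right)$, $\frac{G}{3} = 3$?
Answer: $120$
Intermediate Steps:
$G = 9$ ($G = 3 \cdot 3 = 9$)
$z = 10$ ($z = \left(-5\right) \left(-2\right) = 10$)
$Z = \frac{40}{3}$ ($Z = 72 - 8 \left(10 - 14\right) \left(- \frac{7}{18} - \frac{13}{9}\right) = 72 - 8 \left(- 4 \left(\left(-7\right) \frac{1}{18} - \frac{13}{9}\right)\right) = 72 - 8 \left(- 4 \left(- \frac{7}{18} - \frac{13}{9}\right)\right) = 72 - 8 \left(\left(-4\right) \left(- \frac{11}{6}\right)\right) = 72 - \frac{176}{3} = \frac{40}{3} \approx 13.333$)
$o = \frac{40}{3} \approx 13.333$
$G o = 9 \cdot \frac{40}{3} = 120$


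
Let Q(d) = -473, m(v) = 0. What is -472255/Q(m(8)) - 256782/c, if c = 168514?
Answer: 39730060592/39853561 ≈ 996.90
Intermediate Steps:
-472255/Q(m(8)) - 256782/c = -472255/(-473) - 256782/168514 = -472255*(-1/473) - 256782*1/168514 = 472255/473 - 128391/84257 = 39730060592/39853561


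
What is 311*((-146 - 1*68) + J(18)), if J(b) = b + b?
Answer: -55358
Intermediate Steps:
J(b) = 2*b
311*((-146 - 1*68) + J(18)) = 311*((-146 - 1*68) + 2*18) = 311*((-146 - 68) + 36) = 311*(-214 + 36) = 311*(-178) = -55358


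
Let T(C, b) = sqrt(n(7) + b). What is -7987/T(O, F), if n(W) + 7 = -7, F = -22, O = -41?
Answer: 7987*I/6 ≈ 1331.2*I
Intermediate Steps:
n(W) = -14 (n(W) = -7 - 7 = -14)
T(C, b) = sqrt(-14 + b)
-7987/T(O, F) = -7987/sqrt(-14 - 22) = -7987*(-I/6) = -(-7987)*I/6 = 7987*I/6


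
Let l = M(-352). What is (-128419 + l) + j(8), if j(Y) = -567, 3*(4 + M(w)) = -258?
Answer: -129076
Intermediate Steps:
M(w) = -90 (M(w) = -4 + (⅓)*(-258) = -4 - 86 = -90)
l = -90
(-128419 + l) + j(8) = (-128419 - 90) - 567 = -128509 - 567 = -129076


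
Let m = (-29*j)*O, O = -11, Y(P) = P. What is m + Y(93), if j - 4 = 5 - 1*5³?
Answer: -36911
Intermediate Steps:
j = -116 (j = 4 + (5 - 1*5³) = 4 + (5 - 1*125) = 4 + (5 - 125) = 4 - 120 = -116)
m = -37004 (m = -29*(-116)*(-11) = 3364*(-11) = -37004)
m + Y(93) = -37004 + 93 = -36911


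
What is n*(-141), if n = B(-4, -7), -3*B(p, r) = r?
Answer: -329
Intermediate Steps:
B(p, r) = -r/3
n = 7/3 (n = -⅓*(-7) = 7/3 ≈ 2.3333)
n*(-141) = (7/3)*(-141) = -329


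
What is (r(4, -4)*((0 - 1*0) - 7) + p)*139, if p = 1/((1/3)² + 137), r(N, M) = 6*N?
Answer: -28815117/1234 ≈ -23351.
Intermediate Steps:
p = 9/1234 (p = 1/((⅓)² + 137) = 1/(⅑ + 137) = 1/(1234/9) = 9/1234 ≈ 0.0072934)
(r(4, -4)*((0 - 1*0) - 7) + p)*139 = ((6*4)*((0 - 1*0) - 7) + 9/1234)*139 = (24*((0 + 0) - 7) + 9/1234)*139 = (24*(0 - 7) + 9/1234)*139 = (24*(-7) + 9/1234)*139 = (-168 + 9/1234)*139 = -207303/1234*139 = -28815117/1234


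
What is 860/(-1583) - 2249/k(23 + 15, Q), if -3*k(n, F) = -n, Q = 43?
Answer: -10713181/60154 ≈ -178.10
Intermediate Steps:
k(n, F) = n/3 (k(n, F) = -(-1)*n/3 = n/3)
860/(-1583) - 2249/k(23 + 15, Q) = 860/(-1583) - 2249*3/(23 + 15) = 860*(-1/1583) - 2249/((⅓)*38) = -860/1583 - 2249/38/3 = -860/1583 - 2249*3/38 = -860/1583 - 6747/38 = -10713181/60154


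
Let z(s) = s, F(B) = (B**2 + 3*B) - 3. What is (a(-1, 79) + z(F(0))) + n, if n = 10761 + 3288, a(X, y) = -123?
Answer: 13923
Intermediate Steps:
n = 14049
F(B) = -3 + B**2 + 3*B
(a(-1, 79) + z(F(0))) + n = (-123 + (-3 + 0**2 + 3*0)) + 14049 = (-123 + (-3 + 0 + 0)) + 14049 = (-123 - 3) + 14049 = -126 + 14049 = 13923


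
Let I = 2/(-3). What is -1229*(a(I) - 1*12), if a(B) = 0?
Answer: 14748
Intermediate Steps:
I = -2/3 (I = 2*(-1/3) = -2/3 ≈ -0.66667)
-1229*(a(I) - 1*12) = -1229*(0 - 1*12) = -1229*(0 - 12) = -1229*(-12) = 14748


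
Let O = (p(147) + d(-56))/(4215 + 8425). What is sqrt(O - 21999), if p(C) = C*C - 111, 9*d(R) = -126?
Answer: I*sqrt(54914060510)/1580 ≈ 148.31*I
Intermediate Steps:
d(R) = -14 (d(R) = (1/9)*(-126) = -14)
p(C) = -111 + C**2 (p(C) = C**2 - 111 = -111 + C**2)
O = 5371/3160 (O = ((-111 + 147**2) - 14)/(4215 + 8425) = ((-111 + 21609) - 14)/12640 = (21498 - 14)*(1/12640) = 21484*(1/12640) = 5371/3160 ≈ 1.6997)
sqrt(O - 21999) = sqrt(5371/3160 - 21999) = sqrt(-69511469/3160) = I*sqrt(54914060510)/1580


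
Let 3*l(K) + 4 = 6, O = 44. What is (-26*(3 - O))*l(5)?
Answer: 2132/3 ≈ 710.67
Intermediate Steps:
l(K) = 2/3 (l(K) = -4/3 + (1/3)*6 = -4/3 + 2 = 2/3)
(-26*(3 - O))*l(5) = -26*(3 - 1*44)*(2/3) = -26*(3 - 44)*(2/3) = -26*(-41)*(2/3) = 1066*(2/3) = 2132/3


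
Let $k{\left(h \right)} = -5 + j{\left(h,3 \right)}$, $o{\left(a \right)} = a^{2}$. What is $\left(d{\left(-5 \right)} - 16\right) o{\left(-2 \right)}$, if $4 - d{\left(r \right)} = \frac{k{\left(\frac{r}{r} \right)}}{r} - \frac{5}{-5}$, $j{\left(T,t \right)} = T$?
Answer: $- \frac{276}{5} \approx -55.2$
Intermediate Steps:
$k{\left(h \right)} = -5 + h$
$d{\left(r \right)} = 3 + \frac{4}{r}$ ($d{\left(r \right)} = 4 - \left(\frac{-5 + \frac{r}{r}}{r} - \frac{5}{-5}\right) = 4 - \left(\frac{-5 + 1}{r} - -1\right) = 4 - \left(- \frac{4}{r} + 1\right) = 4 - \left(1 - \frac{4}{r}\right) = 3 + \frac{4}{r}$)
$\left(d{\left(-5 \right)} - 16\right) o{\left(-2 \right)} = \left(\left(3 + \frac{4}{-5}\right) - 16\right) \left(-2\right)^{2} = \left(\left(3 + 4 \left(- \frac{1}{5}\right)\right) - 16\right) 4 = \left(\left(3 - \frac{4}{5}\right) - 16\right) 4 = \left(\frac{11}{5} - 16\right) 4 = \left(- \frac{69}{5}\right) 4 = - \frac{276}{5}$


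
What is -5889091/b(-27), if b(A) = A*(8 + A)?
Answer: -5889091/513 ≈ -11480.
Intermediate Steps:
-5889091/b(-27) = -5889091*(-1/(27*(8 - 27))) = -5889091/((-27*(-19))) = -5889091/513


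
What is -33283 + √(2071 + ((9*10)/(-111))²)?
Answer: -33283 + √2836099/37 ≈ -33238.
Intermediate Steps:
-33283 + √(2071 + ((9*10)/(-111))²) = -33283 + √(2071 + (90*(-1/111))²) = -33283 + √(2071 + (-30/37)²) = -33283 + √(2071 + 900/1369) = -33283 + √(2836099/1369) = -33283 + √2836099/37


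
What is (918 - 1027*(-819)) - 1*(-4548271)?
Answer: 5390302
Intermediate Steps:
(918 - 1027*(-819)) - 1*(-4548271) = (918 + 841113) + 4548271 = 842031 + 4548271 = 5390302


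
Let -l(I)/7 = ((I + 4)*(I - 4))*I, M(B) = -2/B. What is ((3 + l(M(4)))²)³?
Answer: 5257948522194369/262144 ≈ 2.0057e+10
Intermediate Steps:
l(I) = -7*I*(-4 + I)*(4 + I) (l(I) = -7*(I + 4)*(I - 4)*I = -7*(4 + I)*(-4 + I)*I = -7*(-4 + I)*(4 + I)*I = -7*I*(-4 + I)*(4 + I))
((3 + l(M(4)))²)³ = ((3 + 7*(-2/4)*(16 - (-2/4)²))²)³ = ((3 + 7*(-2*¼)*(16 - (-2*¼)²))²)³ = ((3 + 7*(-½)*(16 - (-½)²))²)³ = ((3 + 7*(-½)*(16 - 1*¼))²)³ = ((3 + 7*(-½)*(16 - ¼))²)³ = ((3 + 7*(-½)*(63/4))²)³ = ((3 - 441/8)²)³ = ((-417/8)²)³ = (173889/64)³ = 5257948522194369/262144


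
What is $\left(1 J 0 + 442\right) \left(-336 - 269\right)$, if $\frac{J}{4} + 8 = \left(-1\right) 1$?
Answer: $-267410$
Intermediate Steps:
$J = -36$ ($J = -32 + 4 \left(\left(-1\right) 1\right) = -32 + 4 \left(-1\right) = -32 - 4 = -36$)
$\left(1 J 0 + 442\right) \left(-336 - 269\right) = \left(1 \left(-36\right) 0 + 442\right) \left(-336 - 269\right) = \left(\left(-36\right) 0 + 442\right) \left(-605\right) = \left(0 + 442\right) \left(-605\right) = 442 \left(-605\right) = -267410$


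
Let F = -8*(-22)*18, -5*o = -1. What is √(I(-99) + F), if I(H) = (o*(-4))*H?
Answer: 6*√2255/5 ≈ 56.984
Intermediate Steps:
o = ⅕ (o = -⅕*(-1) = ⅕ ≈ 0.20000)
I(H) = -4*H/5 (I(H) = ((⅕)*(-4))*H = -4*H/5)
F = 3168 (F = 176*18 = 3168)
√(I(-99) + F) = √(-⅘*(-99) + 3168) = √(396/5 + 3168) = √(16236/5) = 6*√2255/5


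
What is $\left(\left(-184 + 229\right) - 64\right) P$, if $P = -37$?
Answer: $703$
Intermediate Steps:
$\left(\left(-184 + 229\right) - 64\right) P = \left(\left(-184 + 229\right) - 64\right) \left(-37\right) = \left(45 - 64\right) \left(-37\right) = \left(-19\right) \left(-37\right) = 703$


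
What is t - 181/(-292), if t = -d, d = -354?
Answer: 103549/292 ≈ 354.62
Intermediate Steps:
t = 354 (t = -1*(-354) = 354)
t - 181/(-292) = 354 - 181/(-292) = 354 - 181*(-1/292) = 354 + 181/292 = 103549/292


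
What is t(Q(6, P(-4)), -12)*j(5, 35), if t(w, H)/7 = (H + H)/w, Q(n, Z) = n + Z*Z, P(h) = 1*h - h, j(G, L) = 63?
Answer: -1764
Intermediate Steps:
P(h) = 0 (P(h) = h - h = 0)
Q(n, Z) = n + Z²
t(w, H) = 14*H/w (t(w, H) = 7*((H + H)/w) = 7*((2*H)/w) = 7*(2*H/w) = 14*H/w)
t(Q(6, P(-4)), -12)*j(5, 35) = (14*(-12)/(6 + 0²))*63 = (14*(-12)/(6 + 0))*63 = (14*(-12)/6)*63 = (14*(-12)*(⅙))*63 = -28*63 = -1764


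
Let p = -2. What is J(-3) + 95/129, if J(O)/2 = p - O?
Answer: 353/129 ≈ 2.7364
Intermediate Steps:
J(O) = -4 - 2*O (J(O) = 2*(-2 - O) = -4 - 2*O)
J(-3) + 95/129 = (-4 - 2*(-3)) + 95/129 = (-4 + 6) + 95*(1/129) = 2 + 95/129 = 353/129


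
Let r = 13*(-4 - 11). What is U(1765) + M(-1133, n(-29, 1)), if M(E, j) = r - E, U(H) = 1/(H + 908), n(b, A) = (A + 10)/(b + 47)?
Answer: 2507275/2673 ≈ 938.00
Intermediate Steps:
n(b, A) = (10 + A)/(47 + b)
r = -195 (r = 13*(-15) = -195)
U(H) = 1/(908 + H)
M(E, j) = -195 - E
U(1765) + M(-1133, n(-29, 1)) = 1/(908 + 1765) + (-195 - 1*(-1133)) = 1/2673 + (-195 + 1133) = 1/2673 + 938 = 2507275/2673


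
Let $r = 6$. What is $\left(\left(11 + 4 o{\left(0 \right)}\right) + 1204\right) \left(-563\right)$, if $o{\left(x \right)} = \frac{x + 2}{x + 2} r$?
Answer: $-697557$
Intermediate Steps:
$o{\left(x \right)} = 6$ ($o{\left(x \right)} = \frac{x + 2}{x + 2} \cdot 6 = \frac{2 + x}{2 + x} 6 = 1 \cdot 6 = 6$)
$\left(\left(11 + 4 o{\left(0 \right)}\right) + 1204\right) \left(-563\right) = \left(\left(11 + 4 \cdot 6\right) + 1204\right) \left(-563\right) = \left(\left(11 + 24\right) + 1204\right) \left(-563\right) = \left(35 + 1204\right) \left(-563\right) = 1239 \left(-563\right) = -697557$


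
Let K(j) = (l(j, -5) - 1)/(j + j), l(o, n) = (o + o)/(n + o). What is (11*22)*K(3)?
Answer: -484/3 ≈ -161.33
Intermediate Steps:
l(o, n) = 2*o/(n + o) (l(o, n) = (2*o)/(n + o) = 2*o/(n + o))
K(j) = (-1 + 2*j/(-5 + j))/(2*j) (K(j) = (2*j/(-5 + j) - 1)/(j + j) = (-1 + 2*j/(-5 + j))/((2*j)) = (-1 + 2*j/(-5 + j))*(1/(2*j)) = (-1 + 2*j/(-5 + j))/(2*j))
(11*22)*K(3) = (11*22)*((½)*(5 + 3)/(3*(-5 + 3))) = 242*((½)*(⅓)*8/(-2)) = 242*((½)*(⅓)*(-½)*8) = 242*(-⅔) = -484/3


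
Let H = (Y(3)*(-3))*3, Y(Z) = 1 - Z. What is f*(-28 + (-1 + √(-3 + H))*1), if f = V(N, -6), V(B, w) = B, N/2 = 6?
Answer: -348 + 12*√15 ≈ -301.52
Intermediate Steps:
N = 12 (N = 2*6 = 12)
H = 18 (H = ((1 - 1*3)*(-3))*3 = ((1 - 3)*(-3))*3 = -2*(-3)*3 = 6*3 = 18)
f = 12
f*(-28 + (-1 + √(-3 + H))*1) = 12*(-28 + (-1 + √(-3 + 18))*1) = 12*(-28 + (-1 + √15)*1) = 12*(-28 + (-1 + √15)) = 12*(-29 + √15) = -348 + 12*√15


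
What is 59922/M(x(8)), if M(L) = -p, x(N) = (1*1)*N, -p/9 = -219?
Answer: -6658/219 ≈ -30.402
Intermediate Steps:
p = 1971 (p = -9*(-219) = 1971)
x(N) = N (x(N) = 1*N = N)
M(L) = -1971 (M(L) = -1*1971 = -1971)
59922/M(x(8)) = 59922/(-1971) = 59922*(-1/1971) = -6658/219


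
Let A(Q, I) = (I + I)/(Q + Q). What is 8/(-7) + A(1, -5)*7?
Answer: -253/7 ≈ -36.143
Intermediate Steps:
A(Q, I) = I/Q (A(Q, I) = (2*I)/((2*Q)) = (2*I)*(1/(2*Q)) = I/Q)
8/(-7) + A(1, -5)*7 = 8/(-7) - 5/1*7 = 8*(-⅐) - 5*1*7 = -8/7 - 5*7 = -8/7 - 35 = -253/7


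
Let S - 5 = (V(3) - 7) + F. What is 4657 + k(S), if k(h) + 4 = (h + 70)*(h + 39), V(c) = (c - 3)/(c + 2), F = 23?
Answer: 10113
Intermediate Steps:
V(c) = (-3 + c)/(2 + c)
S = 21 (S = 5 + (((-3 + 3)/(2 + 3) - 7) + 23) = 5 + ((0/5 - 7) + 23) = 5 + (((1/5)*0 - 7) + 23) = 5 + ((0 - 7) + 23) = 5 + (-7 + 23) = 5 + 16 = 21)
k(h) = -4 + (39 + h)*(70 + h) (k(h) = -4 + (h + 70)*(h + 39) = -4 + (70 + h)*(39 + h) = -4 + (39 + h)*(70 + h))
4657 + k(S) = 4657 + (2726 + 21**2 + 109*21) = 4657 + (2726 + 441 + 2289) = 4657 + 5456 = 10113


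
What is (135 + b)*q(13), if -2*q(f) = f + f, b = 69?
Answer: -2652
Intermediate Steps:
q(f) = -f (q(f) = -(f + f)/2 = -f)
(135 + b)*q(13) = (135 + 69)*(-1*13) = 204*(-13) = -2652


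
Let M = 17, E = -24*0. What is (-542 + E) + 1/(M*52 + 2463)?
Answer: -1814073/3347 ≈ -542.00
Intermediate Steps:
E = 0
(-542 + E) + 1/(M*52 + 2463) = (-542 + 0) + 1/(17*52 + 2463) = -542 + 1/(884 + 2463) = -542 + 1/3347 = -1814073/3347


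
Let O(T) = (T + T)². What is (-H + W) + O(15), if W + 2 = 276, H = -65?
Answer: 1239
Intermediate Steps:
W = 274 (W = -2 + 276 = 274)
O(T) = 4*T² (O(T) = (2*T)² = 4*T²)
(-H + W) + O(15) = (-1*(-65) + 274) + 4*15² = (65 + 274) + 4*225 = 339 + 900 = 1239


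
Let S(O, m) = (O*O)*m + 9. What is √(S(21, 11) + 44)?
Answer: 2*√1226 ≈ 70.029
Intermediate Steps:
S(O, m) = 9 + m*O² (S(O, m) = O²*m + 9 = m*O² + 9 = 9 + m*O²)
√(S(21, 11) + 44) = √((9 + 11*21²) + 44) = √((9 + 11*441) + 44) = √((9 + 4851) + 44) = √(4860 + 44) = √4904 = 2*√1226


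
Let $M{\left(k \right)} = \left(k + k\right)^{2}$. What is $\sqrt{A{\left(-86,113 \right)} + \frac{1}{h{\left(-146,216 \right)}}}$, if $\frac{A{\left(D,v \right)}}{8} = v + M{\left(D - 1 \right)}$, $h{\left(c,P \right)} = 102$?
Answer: $\frac{5 \sqrt{101173494}}{102} \approx 493.06$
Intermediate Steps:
$M{\left(k \right)} = 4 k^{2}$ ($M{\left(k \right)} = \left(2 k\right)^{2} = 4 k^{2}$)
$A{\left(D,v \right)} = 8 v + 32 \left(-1 + D\right)^{2}$ ($A{\left(D,v \right)} = 8 \left(v + 4 \left(D - 1\right)^{2}\right) = 8 \left(v + 4 \left(-1 + D\right)^{2}\right) = 8 v + 32 \left(-1 + D\right)^{2}$)
$\sqrt{A{\left(-86,113 \right)} + \frac{1}{h{\left(-146,216 \right)}}} = \sqrt{\left(8 \cdot 113 + 32 \left(-1 - 86\right)^{2}\right) + \frac{1}{102}} = \sqrt{\left(904 + 32 \left(-87\right)^{2}\right) + \frac{1}{102}} = \sqrt{\left(904 + 32 \cdot 7569\right) + \frac{1}{102}} = \sqrt{\left(904 + 242208\right) + \frac{1}{102}} = \sqrt{243112 + \frac{1}{102}} = \sqrt{\frac{24797425}{102}} = \frac{5 \sqrt{101173494}}{102}$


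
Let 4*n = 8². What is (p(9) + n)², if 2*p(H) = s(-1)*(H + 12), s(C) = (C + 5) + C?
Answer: 9025/4 ≈ 2256.3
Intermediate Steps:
n = 16 (n = (¼)*8² = (¼)*64 = 16)
s(C) = 5 + 2*C (s(C) = (5 + C) + C = 5 + 2*C)
p(H) = 18 + 3*H/2 (p(H) = ((5 + 2*(-1))*(H + 12))/2 = ((5 - 2)*(12 + H))/2 = (3*(12 + H))/2 = (36 + 3*H)/2 = 18 + 3*H/2)
(p(9) + n)² = ((18 + (3/2)*9) + 16)² = ((18 + 27/2) + 16)² = (63/2 + 16)² = (95/2)² = 9025/4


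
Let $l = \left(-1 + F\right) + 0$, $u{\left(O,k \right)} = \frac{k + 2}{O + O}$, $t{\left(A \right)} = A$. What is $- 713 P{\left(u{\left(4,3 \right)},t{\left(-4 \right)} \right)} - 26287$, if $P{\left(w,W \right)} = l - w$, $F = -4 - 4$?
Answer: $- \frac{155395}{8} \approx -19424.0$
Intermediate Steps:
$F = -8$
$u{\left(O,k \right)} = \frac{2 + k}{2 O}$
$l = -9$ ($l = \left(-1 - 8\right) + 0 = -9 + 0 = -9$)
$P{\left(w,W \right)} = -9 - w$
$- 713 P{\left(u{\left(4,3 \right)},t{\left(-4 \right)} \right)} - 26287 = - 713 \left(-9 - \frac{2 + 3}{2 \cdot 4}\right) - 26287 = - 713 \left(-9 - \frac{1}{2} \cdot \frac{1}{4} \cdot 5\right) - 26287 = - 713 \left(-9 - \frac{5}{8}\right) - 26287 = \left(-713\right) \left(- \frac{77}{8}\right) - 26287 = \frac{54901}{8} - 26287 = - \frac{155395}{8}$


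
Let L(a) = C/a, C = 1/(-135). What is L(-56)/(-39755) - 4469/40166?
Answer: -95939154169/862271638200 ≈ -0.11126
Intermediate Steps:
C = -1/135 ≈ -0.0074074
L(a) = -1/(135*a)
L(-56)/(-39755) - 4469/40166 = -1/135/(-56)/(-39755) - 4469/40166 = -1/135*(-1/56)*(-1/39755) - 4469*1/40166 = (1/7560)*(-1/39755) - 4469/40166 = -1/300547800 - 4469/40166 = -95939154169/862271638200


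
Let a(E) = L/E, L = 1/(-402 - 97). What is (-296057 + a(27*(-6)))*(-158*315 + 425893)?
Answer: -9001622284299095/80838 ≈ -1.1135e+11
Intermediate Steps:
L = -1/499 (L = 1/(-499) = -1/499 ≈ -0.0020040)
a(E) = -1/(499*E)
(-296057 + a(27*(-6)))*(-158*315 + 425893) = (-296057 - 1/(499*(27*(-6))))*(-158*315 + 425893) = (-296057 - 1/499/(-162))*(-49770 + 425893) = (-296057 - 1/499*(-1/162))*376123 = (-296057 + 1/80838)*376123 = -23932655765/80838*376123 = -9001622284299095/80838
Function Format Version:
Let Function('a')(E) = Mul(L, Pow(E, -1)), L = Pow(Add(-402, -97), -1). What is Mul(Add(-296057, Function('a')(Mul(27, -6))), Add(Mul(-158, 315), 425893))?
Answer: Rational(-9001622284299095, 80838) ≈ -1.1135e+11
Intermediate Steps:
L = Rational(-1, 499) (L = Pow(-499, -1) = Rational(-1, 499) ≈ -0.0020040)
Function('a')(E) = Mul(Rational(-1, 499), Pow(E, -1))
Mul(Add(-296057, Function('a')(Mul(27, -6))), Add(Mul(-158, 315), 425893)) = Mul(Add(-296057, Mul(Rational(-1, 499), Pow(Mul(27, -6), -1))), Add(Mul(-158, 315), 425893)) = Mul(Add(-296057, Mul(Rational(-1, 499), Pow(-162, -1))), Add(-49770, 425893)) = Mul(Add(-296057, Mul(Rational(-1, 499), Rational(-1, 162))), 376123) = Mul(Add(-296057, Rational(1, 80838)), 376123) = Mul(Rational(-23932655765, 80838), 376123) = Rational(-9001622284299095, 80838)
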